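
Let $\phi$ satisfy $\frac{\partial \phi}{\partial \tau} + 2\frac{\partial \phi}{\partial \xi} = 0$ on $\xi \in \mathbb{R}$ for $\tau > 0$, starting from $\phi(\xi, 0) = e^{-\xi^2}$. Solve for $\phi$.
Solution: By method of characteristics (waves move right with speed 2):
Along characteristics $\xi - 2\tau =$ const, $\phi$ is constant, so $\phi(\xi,\tau) = f(\xi - 2\tau)$ with $f = \phi( \cdot , 0)$.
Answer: $\phi(\xi, \tau) = e^{-(-2 \tau + \xi)^2}$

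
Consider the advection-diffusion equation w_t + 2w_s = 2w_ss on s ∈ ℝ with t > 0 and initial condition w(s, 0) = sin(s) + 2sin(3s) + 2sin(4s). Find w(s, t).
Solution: Moving frame: η = s - 2t, σ = t, w = u(η,σ), so w_t = u_σ - 2u_η and w_ss = u_ηη.
Hence w_t + 2w_s = u_σ and the PDE becomes the heat equation u_σ = 2u_ηη on η ∈ ℝ.
Initial data: u(η,0) = w(η,0) = sin(η) + 2sin(3η) + 2sin(4η). Each mode sin(nη) decays as exp(-2n²σ) on ℝ, so u(η,σ) = Σ c_n exp(-2n²σ) sin(nη) with c_1=1, c_3=2, c_4=2: u(η,σ) = exp(-2σ)sin(η) + 2exp(-18σ)sin(3η) + 2exp(-32σ)sin(4η).
Substituting back: w(s,t) = u(s - 2t, t).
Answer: w(s, t) = exp(-2t)sin(s - 2t) + 2exp(-18t)sin(3s - 6t) + 2exp(-32t)sin(4s - 8t)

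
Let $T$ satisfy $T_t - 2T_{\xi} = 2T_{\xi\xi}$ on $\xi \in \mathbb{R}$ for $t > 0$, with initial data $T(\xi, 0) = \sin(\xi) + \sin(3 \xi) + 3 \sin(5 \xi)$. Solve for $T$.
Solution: Change to a moving frame: let $\eta = \xi + 2t$, $\sigma = t$ and write $T(\xi,t) = u(\eta,\sigma)$.
By the chain rule $T_t = u_{\sigma} + 2u_{\eta}$, $T_{\xi} = u_{\eta}$, $T_{\xi\xi} = u_{\eta\eta}$.
Then $T_t - 2T_{\xi} = u_{\sigma}$: the advection term cancels and the PDE becomes the heat equation $u_{\sigma} = 2u_{\eta\eta}$ on $\eta \in \mathbb{R}$.
Initial data: $u(\eta,0) = T(\eta,0) = \sin(\eta) + \sin(3 \eta) + 3 \sin(5 \eta)$.
On $\eta \in \mathbb{R}$ each mode satisfies $(\sin(n\eta))'' = -n^2 \sin(n\eta)$, so $e^{-2n^2\sigma} \sin(n\eta)$ solves the heat equation; by superposition $u(\eta,\sigma) = \sum c_n e^{-2n^2\sigma} \sin(n\eta)$.
Reading off the coefficients: $c_1=1, c_3=1, c_5=3$, so $u(\eta,\sigma) = e^{-2 \sigma} \sin(\eta) + e^{-18 \sigma} \sin(3 \eta) + 3 e^{-50 \sigma} \sin(5 \eta)$.
Substituting back $\eta = \xi + 2t$, $\sigma = t$: $T(\xi,t) = u(\xi + 2t, t)$.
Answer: $T(\xi, t) = e^{-2 t} \sin(\xi + 2 t) + e^{-18 t} \sin(3 \xi + 6 t) + 3 e^{-50 t} \sin(5 \xi + 10 t)$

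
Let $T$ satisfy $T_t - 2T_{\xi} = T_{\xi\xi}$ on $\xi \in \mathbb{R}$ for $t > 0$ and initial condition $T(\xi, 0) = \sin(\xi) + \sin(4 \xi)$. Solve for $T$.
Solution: Moving frame: $\eta = \xi + 2t$, $\sigma = t$, $T = u(\eta,\sigma)$, so $T_t = u_{\sigma} + 2u_{\eta}$ and $T_{\xi\xi} = u_{\eta\eta}$.
Hence $T_t - 2T_{\xi} = u_{\sigma}$ and the PDE becomes the heat equation $u_{\sigma} = u_{\eta\eta}$ on $\eta \in \mathbb{R}$.
Initial data: $u(\eta,0) = T(\eta,0) = \sin(\eta) + \sin(4 \eta)$. Each mode $\sin(n\eta)$ decays as $e^{-n^2\sigma}$ on $\mathbb{R}$, so $u(\eta,\sigma) = \sum c_n e^{-n^2\sigma} \sin(n\eta)$ with $c_1=1, c_4=1$: $u(\eta,\sigma) = e^{-\sigma} \sin(\eta) + e^{-16 \sigma} \sin(4 \eta)$.
Substituting back: $T(\xi,t) = u(\xi + 2t, t)$.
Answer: $T(\xi, t) = e^{-t} \sin(\xi + 2 t) + e^{-16 t} \sin(4 \xi + 8 t)$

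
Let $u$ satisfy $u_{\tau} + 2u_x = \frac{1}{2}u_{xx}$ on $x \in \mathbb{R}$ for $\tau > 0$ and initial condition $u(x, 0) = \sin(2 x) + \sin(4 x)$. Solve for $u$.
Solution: Moving frame: $\eta = x - 2\tau$, $\sigma = \tau$, $u = w(\eta,\sigma)$, so $u_{\tau} = w_{\sigma} - 2w_{\eta}$ and $u_{xx} = w_{\eta\eta}$.
Hence $u_{\tau} + 2u_x = w_{\sigma}$ and the PDE becomes the heat equation $w_{\sigma} = \frac{1}{2}w_{\eta\eta}$ on $\eta \in \mathbb{R}$.
Initial data: $w(\eta,0) = u(\eta,0) = \sin(2 \eta) + \sin(4 \eta)$. Each mode $\sin(n\eta)$ decays as $e^{-n^2\sigma/2}$ on $\mathbb{R}$, so $w(\eta,\sigma) = \sum c_n e^{-n^2\sigma/2} \sin(n\eta)$ with $c_2=1, c_4=1$: $w(\eta,\sigma) = e^{-2 \sigma} \sin(2 \eta) + e^{-8 \sigma} \sin(4 \eta)$.
Substituting back: $u(x,\tau) = w(x - 2\tau, \tau)$.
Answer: $u(x, \tau) = - e^{-2 \tau} \sin(4 \tau - 2 x) -  e^{-8 \tau} \sin(8 \tau - 4 x)$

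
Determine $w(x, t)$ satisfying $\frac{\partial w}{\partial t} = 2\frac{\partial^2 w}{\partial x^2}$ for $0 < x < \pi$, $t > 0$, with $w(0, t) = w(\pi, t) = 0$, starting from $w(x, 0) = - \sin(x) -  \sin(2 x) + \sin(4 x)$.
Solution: Using separation of variables $w = X(x)T(t)$:
Eigenfunctions: $\sin(nx)$, $n = 1, 2, 3, \ldots$
General solution: $w(x, t) = \sum c_n \sin(nx) e^{-2n^2 t}$
Matching $w(x,0) = - \sin(x) - \sin(2 x) + \sin(4 x)$ term by term: $c_1=-1, c_2=-1, c_4=1$.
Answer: $w(x, t) = - e^{-2 t} \sin(x) -  e^{-8 t} \sin(2 x) + e^{-32 t} \sin(4 x)$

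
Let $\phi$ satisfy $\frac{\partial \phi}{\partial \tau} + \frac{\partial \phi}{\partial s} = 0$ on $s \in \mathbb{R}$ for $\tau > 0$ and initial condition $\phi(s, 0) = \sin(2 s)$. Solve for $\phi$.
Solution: By method of characteristics (waves move right with speed 1):
Along characteristics $s - \tau =$ const, $\phi$ is constant, so $\phi(s,\tau) = f(s - \tau)$ with $f = \phi( \cdot , 0)$.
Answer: $\phi(s, \tau) = - \sin(2 \tau - 2 s)$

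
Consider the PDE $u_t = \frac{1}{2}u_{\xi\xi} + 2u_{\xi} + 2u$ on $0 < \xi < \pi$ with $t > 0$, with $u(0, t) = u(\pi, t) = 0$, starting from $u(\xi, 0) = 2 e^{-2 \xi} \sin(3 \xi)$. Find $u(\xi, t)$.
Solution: Substitute $u = e^{-2\xi}w$, i.e. $w = e^{2\xi}u$.
By the product rule, $u_{\xi} = e^{-2\xi}(w_{\xi} - 2w)$, $u_{\xi\xi} = e^{-2\xi}(w_{\xi\xi} - 4w_{\xi} + 4w)$, $u_t = e^{-2\xi}w_t$.
Substituting into the PDE and dividing by $e^{-2\xi}$: $w_t = \frac{1}{2}(w_{\xi\xi} - 4w_{\xi} + 4w) + 2(w_{\xi} - 2w) + 2w$.
The lower-order terms cancel, leaving the standard heat equation $w_t = \frac{1}{2}w_{\xi\xi}$.
Initial data for $w$: $w(\xi,0) = e^{2\xi}u(\xi,0) = 2 \sin(3 \xi)$. The boundary conditions carry over: $w(0,t) = w(\pi,t) = 0$.
Solve for $w$:
  Using separation of variables $w = X(\xi)T(t)$:
  Eigenfunctions: $\sin(n\xi)$, $n = 1, 2, 3, \ldots$
  General solution: $w(\xi, t) = \sum c_n \sin(n\xi) e^{-n^2 t/2}$
  Matching $w(\xi,0) = 2 \sin(3 \xi)$ term by term: $c_3=2$.
Hence $w(\xi,t) = 2 e^{-9 t/2} \sin(3 \xi)$.
Transform back: $u(\xi,t) = e^{-2\xi}w(\xi,t)$.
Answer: $u(\xi, t) = 2 e^{-2 \xi} e^{-9 t/2} \sin(3 \xi)$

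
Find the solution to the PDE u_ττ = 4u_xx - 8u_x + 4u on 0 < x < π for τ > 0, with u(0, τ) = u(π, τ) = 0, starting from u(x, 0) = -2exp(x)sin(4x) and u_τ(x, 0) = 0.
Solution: Substitute u = exp(x)w, i.e. w = exp(-x)u.
By the product rule, u_x = exp(x)(w_x + w), u_xx = exp(x)(w_xx + 2w_x + w), u_ττ = exp(x)w_ττ.
Substituting into the PDE and dividing by exp(x): w_ττ = 4(w_xx + 2w_x + w) - 8(w_x + w) + 4w.
The lower-order terms cancel, leaving the standard wave equation w_ττ = 4w_xx.
Initial data for w: w(x,0) = exp(-x)u(x,0) = -2sin(4x); w_τ(x,0) = exp(-x)u_τ(x,0) = 0. The boundary conditions carry over: w(0,τ) = w(π,τ) = 0.
Solve for w:
  Using separation of variables w = X(x)T(τ):
  Eigenfunctions: sin(nx), n = 1, 2, 3, ...
  General solution: w(x, τ) = Σ [A_n cos(2n τ) + B_n sin(2n τ)] sin(nx)
  From w(x,0) = -2sin(4x): A_4=-2. From w_τ(x,0) = 0: all B_n = 0.
Hence w(x,τ) = -2sin(4x)cos(8τ).
Transform back: u(x,τ) = exp(x)w(x,τ).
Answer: u(x, τ) = -2exp(x)sin(4x)cos(8τ)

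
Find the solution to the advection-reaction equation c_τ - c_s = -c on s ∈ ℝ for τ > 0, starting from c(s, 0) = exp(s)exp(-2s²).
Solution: Substitute c = exp(s)u.
Then c_s = exp(s)(u_s + u), c_τ = exp(s)u_τ; substituting and dividing by exp(s), the lower-order terms cancel: u_τ - u_s = 0 (standard advection equation).
Data for u: u(s,0) = exp(-s)c(s,0) = exp(-2s²).
By characteristics (ds/dτ = -1), u(s,τ) = f(s + τ) with f = u(·, 0).
So u(s,τ) = exp(-2(s + τ)²), and c(s,τ) = exp(s)u(s,τ).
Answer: c(s, τ) = exp(s)exp(-2(s + τ)²)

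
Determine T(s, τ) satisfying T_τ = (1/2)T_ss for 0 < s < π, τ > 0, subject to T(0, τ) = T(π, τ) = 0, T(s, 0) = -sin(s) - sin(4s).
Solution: Separating variables: T = Σ c_n exp(-n²τ/2) sin(ns). From T(s,0) = -sin(s) - sin(4s): c_1=-1, c_4=-1.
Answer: T(s, τ) = -exp(-8τ)sin(4s) - exp(-τ/2)sin(s)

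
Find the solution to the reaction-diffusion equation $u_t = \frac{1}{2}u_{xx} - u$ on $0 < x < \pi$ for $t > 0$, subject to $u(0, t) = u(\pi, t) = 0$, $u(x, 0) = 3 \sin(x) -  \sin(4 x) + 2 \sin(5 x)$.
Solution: Substitute $u = e^{-t}w$, i.e. $w = e^{t}u$.
By the product rule, $u_t = e^{-t}(w_t - w)$, $u_{xx} = e^{-t}w_{xx}$.
Substituting into the PDE and dividing by $e^{-t}$: $w_t - w = \frac{1}{2}w_{xx} - w$.
The lower-order terms cancel, leaving the standard heat equation $w_t = \frac{1}{2}w_{xx}$.
Initial data for $w$: $w(x,0) = u(x,0) = 3 \sin(x) - \sin(4 x) + 2 \sin(5 x)$. The boundary conditions carry over: $w(0,t) = w(\pi,t) = 0$.
Solve for $w$:
  Using separation of variables $w = X(x)T(t)$:
  Eigenfunctions: $\sin(nx)$, $n = 1, 2, 3, \ldots$
  General solution: $w(x, t) = \sum c_n \sin(nx) e^{-n^2 t/2}$
  Matching $w(x,0) = 3 \sin(x) - \sin(4 x) + 2 \sin(5 x)$ term by term: $c_1=3, c_4=-1, c_5=2$.
Hence $w(x,t) = - e^{-8 t} \sin(4 x) + 3 e^{-t/2} \sin(x) + 2 e^{-25 t/2} \sin(5 x)$.
Transform back: $u(x,t) = e^{-t}w(x,t)$.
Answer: $u(x, t) = - e^{-9 t} \sin(4 x) + 3 e^{-3 t/2} \sin(x) + 2 e^{-27 t/2} \sin(5 x)$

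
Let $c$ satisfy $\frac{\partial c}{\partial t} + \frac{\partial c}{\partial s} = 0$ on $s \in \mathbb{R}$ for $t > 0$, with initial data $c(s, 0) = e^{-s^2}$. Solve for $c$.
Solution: By method of characteristics (waves move right with speed 1):
Along characteristics $s - t =$ const, $c$ is constant, so $c(s,t) = f(s - t)$ with $f = c( \cdot , 0)$.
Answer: $c(s, t) = e^{-(s - t)^2}$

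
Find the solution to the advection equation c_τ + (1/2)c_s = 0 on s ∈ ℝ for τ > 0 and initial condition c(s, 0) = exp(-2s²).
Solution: By method of characteristics (waves move right with speed 1/2):
Along characteristics s - (1/2)τ = const, c is constant, so c(s,τ) = f(s - (1/2)τ) with f = c(·, 0).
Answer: c(s, τ) = exp(-2(s - τ/2)²)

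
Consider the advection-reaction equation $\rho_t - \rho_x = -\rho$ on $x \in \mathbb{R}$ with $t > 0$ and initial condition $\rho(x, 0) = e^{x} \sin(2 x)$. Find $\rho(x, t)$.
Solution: Substitute $\rho = e^{x}u$.
Then $\rho_x = e^{x}(u_x + u)$, $\rho_t = e^{x}u_t$; substituting and dividing by $e^{x}$, the lower-order terms cancel: $u_t - u_x = 0$ (standard advection equation).
Data for $u$: $u(x,0) = e^{-x}\rho(x,0) = \sin(2 x)$.
By characteristics ($dx/dt = -1$), $u(x,t) = f(x + t)$ with $f = u( \cdot , 0)$.
So $u(x,t) = \sin(2 t + 2 x)$, and $\rho(x,t) = e^{x}u(x,t)$.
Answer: $\rho(x, t) = e^{x} \sin(2 t + 2 x)$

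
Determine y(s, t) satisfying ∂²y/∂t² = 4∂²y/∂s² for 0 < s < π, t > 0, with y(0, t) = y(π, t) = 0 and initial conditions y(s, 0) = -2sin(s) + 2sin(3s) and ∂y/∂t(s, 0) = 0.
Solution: Separating variables: y = Σ [A_n cos(ω_n t) + B_n sin(ω_n t)] sin(ns), ω_n = 2n. From ICs: A_1=-2, A_3=2.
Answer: y(s, t) = -2sin(s)cos(2t) + 2sin(3s)cos(6t)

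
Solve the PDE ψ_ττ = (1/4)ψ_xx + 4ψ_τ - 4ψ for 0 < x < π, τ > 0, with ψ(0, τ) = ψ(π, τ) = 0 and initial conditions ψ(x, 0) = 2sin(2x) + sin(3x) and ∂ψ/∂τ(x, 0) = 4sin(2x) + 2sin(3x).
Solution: Substitute ψ = exp(2τ)u, i.e. u = exp(-2τ)ψ.
By the product rule, ψ_τ = exp(2τ)(u_τ + 2u), ψ_ττ = exp(2τ)(u_ττ + 4u_τ + 4u), ψ_xx = exp(2τ)u_xx.
Substituting into the PDE and dividing by exp(2τ): u_ττ + 4u_τ + 4u = (1/4)u_xx + 4(u_τ + 2u) - 4u.
The lower-order terms cancel, leaving the standard wave equation u_ττ = (1/4)u_xx.
Initial data for u: u(x,0) = ψ(x,0) = 2sin(2x) + sin(3x); u_τ(x,0) = ψ_τ(x,0) - 2ψ(x,0) = 0. The boundary conditions carry over: u(0,τ) = u(π,τ) = 0.
Solve for u:
  Using separation of variables u = X(x)T(τ):
  Eigenfunctions: sin(nx), n = 1, 2, 3, ...
  General solution: u(x, τ) = Σ [A_n cos(n τ/2) + B_n sin(n τ/2)] sin(nx)
  From u(x,0) = 2sin(2x) + sin(3x): A_2=2, A_3=1. From u_τ(x,0) = 0: all B_n = 0.
Hence u(x,τ) = 2sin(2x)cos(τ) + sin(3x)cos(3τ/2).
Transform back: ψ(x,τ) = exp(2τ)u(x,τ).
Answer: ψ(x, τ) = 2exp(2τ)sin(2x)cos(τ) + exp(2τ)sin(3x)cos(3τ/2)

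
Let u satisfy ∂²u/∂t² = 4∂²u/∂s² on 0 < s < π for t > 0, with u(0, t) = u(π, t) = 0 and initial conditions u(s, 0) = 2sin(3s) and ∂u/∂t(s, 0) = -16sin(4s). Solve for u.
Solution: Separating variables: u = Σ [A_n cos(ω_n t) + B_n sin(ω_n t)] sin(ns), ω_n = 2n. From ICs (B_n = velocity coefficient / ω_n): A_3=2, B_4=-2.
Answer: u(s, t) = 2sin(3s)cos(6t) - 2sin(4s)sin(8t)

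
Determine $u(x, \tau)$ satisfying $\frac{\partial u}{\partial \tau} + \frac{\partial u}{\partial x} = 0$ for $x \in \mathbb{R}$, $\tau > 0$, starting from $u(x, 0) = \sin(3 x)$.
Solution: By characteristics ($dx/d\tau = 1$), $u(x,\tau) = f(x - \tau)$ with $f = u( \cdot , 0)$.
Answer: $u(x, \tau) = - \sin(3 \tau - 3 x)$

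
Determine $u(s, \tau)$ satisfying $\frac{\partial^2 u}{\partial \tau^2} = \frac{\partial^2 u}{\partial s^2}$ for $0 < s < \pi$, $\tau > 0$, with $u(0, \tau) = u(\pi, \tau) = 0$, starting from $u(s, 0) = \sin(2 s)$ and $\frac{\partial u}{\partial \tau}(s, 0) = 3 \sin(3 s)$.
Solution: Separating variables: $u = \sum [A_n \cos(\omega_n \tau) + B_n \sin(\omega_n \tau)] \sin(ns)$, $\omega_n = n$. From ICs ($B_n$ = velocity coefficient / $\omega_n$): $A_2=1, B_3=1$.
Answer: $u(s, \tau) = \sin(3 \tau) \sin(3 s) + \sin(2 s) \cos(2 \tau)$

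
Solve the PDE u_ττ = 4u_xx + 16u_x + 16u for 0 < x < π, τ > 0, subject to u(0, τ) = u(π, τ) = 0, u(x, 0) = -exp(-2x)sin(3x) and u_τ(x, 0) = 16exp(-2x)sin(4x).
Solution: Substitute u = exp(-2x)w, i.e. w = exp(2x)u.
By the product rule, u_x = exp(-2x)(w_x - 2w), u_xx = exp(-2x)(w_xx - 4w_x + 4w), u_ττ = exp(-2x)w_ττ.
Substituting into the PDE and dividing by exp(-2x): w_ττ = 4(w_xx - 4w_x + 4w) + 16(w_x - 2w) + 16w.
The lower-order terms cancel, leaving the standard wave equation w_ττ = 4w_xx.
Initial data for w: w(x,0) = exp(2x)u(x,0) = -sin(3x); w_τ(x,0) = exp(2x)u_τ(x,0) = 16sin(4x). The boundary conditions carry over: w(0,τ) = w(π,τ) = 0.
Solve for w:
  Using separation of variables w = X(x)T(τ):
  Eigenfunctions: sin(nx), n = 1, 2, 3, ...
  General solution: w(x, τ) = Σ [A_n cos(2n τ) + B_n sin(2n τ)] sin(nx)
  From w(x,0) = -sin(3x): A_3=-1. From w_τ(x,0) = 16sin(4x), using w_τ(x,0) = Σ ω_n B_n sin(nx) with ω_n = 2n: B_4 = 16/8 = 2.
Hence w(x,τ) = -sin(3x)cos(6τ) + 2sin(4x)sin(8τ).
Transform back: u(x,τ) = exp(-2x)w(x,τ).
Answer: u(x, τ) = -exp(-2x)sin(3x)cos(6τ) + 2exp(-2x)sin(4x)sin(8τ)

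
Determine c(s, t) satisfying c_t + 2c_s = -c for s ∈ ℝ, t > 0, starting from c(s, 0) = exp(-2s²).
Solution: Substitute c = exp(-t)u, i.e. u = exp(t)c.
By the product rule, c_t = exp(-t)(u_t - u), c_s = exp(-t)u_s.
Substituting into the PDE and dividing by exp(-t): u_t - u + 2u_s = -u.
The lower-order terms cancel, leaving the standard advection equation u_t + 2u_s = 0.
Initial data for u: u(s,0) = c(s,0) = exp(-2s²).
Solve for u:
  By method of characteristics (waves move right with speed 2):
  Along characteristics s - 2t = const, u is constant, so u(s,t) = f(s - 2t) with f = u(·, 0).
Hence u(s,t) = exp(-2(s - 2t)²).
Transform back: c(s,t) = exp(-t)u(s,t).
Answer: c(s, t) = exp(-t)exp(-2(s - 2t)²)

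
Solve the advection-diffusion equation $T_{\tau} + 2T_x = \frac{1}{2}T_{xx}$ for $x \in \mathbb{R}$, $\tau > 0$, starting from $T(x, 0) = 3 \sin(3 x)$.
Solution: Change to a moving frame: let $\eta = x - 2\tau$, $\sigma = \tau$ and write $T(x,\tau) = u(\eta,\sigma)$.
By the chain rule $T_{\tau} = u_{\sigma} - 2u_{\eta}$, $T_x = u_{\eta}$, $T_{xx} = u_{\eta\eta}$.
Then $T_{\tau} + 2T_x = u_{\sigma}$: the advection term cancels and the PDE becomes the heat equation $u_{\sigma} = \frac{1}{2}u_{\eta\eta}$ on $\eta \in \mathbb{R}$.
Initial data: $u(\eta,0) = T(\eta,0) = 3 \sin(3 \eta)$.
On $\eta \in \mathbb{R}$ each mode satisfies $(\sin(n\eta))'' = -n^2 \sin(n\eta)$, so $e^{-n^2\sigma/2} \sin(n\eta)$ solves the heat equation; by superposition $u(\eta,\sigma) = \sum c_n e^{-n^2\sigma/2} \sin(n\eta)$.
Reading off the coefficients: $c_3=3$, so $u(\eta,\sigma) = 3 e^{-9 \sigma/2} \sin(3 \eta)$.
Substituting back $\eta = x - 2\tau$, $\sigma = \tau$: $T(x,\tau) = u(x - 2\tau, \tau)$.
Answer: $T(x, \tau) = -3 e^{-9 \tau/2} \sin(6 \tau - 3 x)$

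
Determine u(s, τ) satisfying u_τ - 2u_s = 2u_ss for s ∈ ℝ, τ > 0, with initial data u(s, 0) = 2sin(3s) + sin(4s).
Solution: Moving frame: η = s + 2τ, σ = τ, u = w(η,σ), so u_τ = w_σ + 2w_η and u_ss = w_ηη.
Hence u_τ - 2u_s = w_σ and the PDE becomes the heat equation w_σ = 2w_ηη on η ∈ ℝ.
Initial data: w(η,0) = u(η,0) = 2sin(3η) + sin(4η). Each mode sin(nη) decays as exp(-2n²σ) on ℝ, so w(η,σ) = Σ c_n exp(-2n²σ) sin(nη) with c_3=2, c_4=1: w(η,σ) = 2exp(-18σ)sin(3η) + exp(-32σ)sin(4η).
Substituting back: u(s,τ) = w(s + 2τ, τ).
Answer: u(s, τ) = 2exp(-18τ)sin(3s + 6τ) + exp(-32τ)sin(4s + 8τ)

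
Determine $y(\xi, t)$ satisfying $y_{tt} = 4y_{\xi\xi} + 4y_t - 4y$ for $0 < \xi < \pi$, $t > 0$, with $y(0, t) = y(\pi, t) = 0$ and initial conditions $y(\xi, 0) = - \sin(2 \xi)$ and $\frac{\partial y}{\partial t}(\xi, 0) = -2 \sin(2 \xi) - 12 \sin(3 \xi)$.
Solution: Substitute $y = e^{2t}u$, i.e. $u = e^{-2t}y$.
By the product rule, $y_t = e^{2t}(u_t + 2u)$, $y_{tt} = e^{2t}(u_{tt} + 4u_t + 4u)$, $y_{\xi\xi} = e^{2t}u_{\xi\xi}$.
Substituting into the PDE and dividing by $e^{2t}$: $u_{tt} + 4u_t + 4u = 4u_{\xi\xi} + 4(u_t + 2u) - 4u$.
The lower-order terms cancel, leaving the standard wave equation $u_{tt} = 4u_{\xi\xi}$.
Initial data for $u$: $u(\xi,0) = y(\xi,0) = - \sin(2 \xi)$; $u_t(\xi,0) = y_t(\xi,0) - 2y(\xi,0) = -12 \sin(3 \xi)$. The boundary conditions carry over: $u(0,t) = u(\pi,t) = 0$.
Solve for $u$:
  Using separation of variables $u = X(\xi)T(t)$:
  Eigenfunctions: $\sin(n\xi)$, $n = 1, 2, 3, \ldots$
  General solution: $u(\xi, t) = \sum [A_n \cos(2n t) + B_n \sin(2n t)] \sin(n\xi)$
  From $u(\xi,0) = - \sin(2 \xi)$: $A_2=-1$. From $u_t(\xi,0) = -12 \sin(3 \xi)$, using $u_t(\xi,0) = \sum \omega_n B_n \sin(n\xi)$ with $\omega_n = 2n$: $B_3 = (-12)/6 = -2$.
Hence $u(\xi,t) = -2 \sin(6 t) \sin(3 \xi) - \sin(2 \xi) \cos(4 t)$.
Transform back: $y(\xi,t) = e^{2t}u(\xi,t)$.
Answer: $y(\xi, t) = - e^{2 t} \sin(2 \xi) \cos(4 t) - 2 e^{2 t} \sin(3 \xi) \sin(6 t)$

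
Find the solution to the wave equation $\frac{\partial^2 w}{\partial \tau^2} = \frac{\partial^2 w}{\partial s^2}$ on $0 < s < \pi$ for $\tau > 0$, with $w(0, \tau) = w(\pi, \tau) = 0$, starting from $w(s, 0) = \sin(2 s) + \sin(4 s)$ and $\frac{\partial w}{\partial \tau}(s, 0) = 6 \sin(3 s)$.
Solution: Separating variables: $w = \sum [A_n \cos(\omega_n \tau) + B_n \sin(\omega_n \tau)] \sin(ns)$, $\omega_n = n$. From ICs ($B_n$ = velocity coefficient / $\omega_n$): $A_2=1, A_4=1, B_3=2$.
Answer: $w(s, \tau) = 2 \sin(3 \tau) \sin(3 s) + \sin(2 s) \cos(2 \tau) + \sin(4 s) \cos(4 \tau)$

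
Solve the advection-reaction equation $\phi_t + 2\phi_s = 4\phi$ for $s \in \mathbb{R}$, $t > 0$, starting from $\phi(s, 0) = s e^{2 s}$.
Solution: Substitute $\phi = e^{2s}u$, i.e. $u = e^{-2s}\phi$.
By the product rule, $\phi_s = e^{2s}(u_s + 2u)$, $\phi_t = e^{2s}u_t$.
Substituting into the PDE and dividing by $e^{2s}$: $u_t + 2(u_s + 2u) = 4u$.
The lower-order terms cancel, leaving the standard advection equation $u_t + 2u_s = 0$.
Initial data for $u$: $u(s,0) = e^{-2s}\phi(s,0) = s$.
Solve for $u$:
  By method of characteristics (waves move right with speed 2):
  Along characteristics $s - 2t =$ const, $u$ is constant, so $u(s,t) = f(s - 2t)$ with $f = u( \cdot , 0)$.
Hence $u(s,t) = s - 2 t$.
Transform back: $\phi(s,t) = e^{2s}u(s,t)$.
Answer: $\phi(s, t) = s e^{2 s} - 2 t e^{2 s}$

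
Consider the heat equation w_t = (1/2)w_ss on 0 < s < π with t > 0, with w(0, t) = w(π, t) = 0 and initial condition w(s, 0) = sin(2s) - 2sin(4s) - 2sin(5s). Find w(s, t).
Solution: Using separation of variables w = X(s)T(t):
Eigenfunctions: sin(ns), n = 1, 2, 3, ...
General solution: w(s, t) = Σ c_n sin(ns) exp(-n² t/2)
Matching w(s,0) = sin(2s) - 2sin(4s) - 2sin(5s) term by term: c_2=1, c_4=-2, c_5=-2.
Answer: w(s, t) = exp(-2t)sin(2s) - 2exp(-8t)sin(4s) - 2exp(-25t/2)sin(5s)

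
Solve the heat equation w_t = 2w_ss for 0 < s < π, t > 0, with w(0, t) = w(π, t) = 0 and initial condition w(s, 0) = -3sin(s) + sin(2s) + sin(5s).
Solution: Separating variables: w = Σ c_n exp(-2n²t) sin(ns). From w(s,0) = -3sin(s) + sin(2s) + sin(5s): c_1=-3, c_2=1, c_5=1.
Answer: w(s, t) = -3exp(-2t)sin(s) + exp(-8t)sin(2s) + exp(-50t)sin(5s)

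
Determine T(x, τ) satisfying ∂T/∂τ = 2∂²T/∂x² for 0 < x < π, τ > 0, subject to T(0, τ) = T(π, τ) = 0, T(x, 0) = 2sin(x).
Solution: Separating variables: T = Σ c_n exp(-2n²τ) sin(nx). From T(x,0) = 2sin(x): c_1=2.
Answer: T(x, τ) = 2exp(-2τ)sin(x)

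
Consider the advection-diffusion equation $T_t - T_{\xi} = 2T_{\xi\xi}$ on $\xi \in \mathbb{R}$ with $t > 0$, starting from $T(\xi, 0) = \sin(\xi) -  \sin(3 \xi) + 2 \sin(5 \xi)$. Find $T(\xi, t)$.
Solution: Moving frame: $\eta = \xi + t$, $\sigma = t$, $T = u(\eta,\sigma)$, so $T_t = u_{\sigma} + u_{\eta}$ and $T_{\xi\xi} = u_{\eta\eta}$.
Hence $T_t - T_{\xi} = u_{\sigma}$ and the PDE becomes the heat equation $u_{\sigma} = 2u_{\eta\eta}$ on $\eta \in \mathbb{R}$.
Initial data: $u(\eta,0) = T(\eta,0) = \sin(\eta) - \sin(3 \eta) + 2 \sin(5 \eta)$. Each mode $\sin(n\eta)$ decays as $e^{-2n^2\sigma}$ on $\mathbb{R}$, so $u(\eta,\sigma) = \sum c_n e^{-2n^2\sigma} \sin(n\eta)$ with $c_1=1, c_3=-1, c_5=2$: $u(\eta,\sigma) = e^{-2 \sigma} \sin(\eta) - e^{-18 \sigma} \sin(3 \eta) + 2 e^{-50 \sigma} \sin(5 \eta)$.
Substituting back: $T(\xi,t) = u(\xi + t, t)$.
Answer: $T(\xi, t) = e^{-2 t} \sin(\xi + t) -  e^{-18 t} \sin(3 \xi + 3 t) + 2 e^{-50 t} \sin(5 \xi + 5 t)$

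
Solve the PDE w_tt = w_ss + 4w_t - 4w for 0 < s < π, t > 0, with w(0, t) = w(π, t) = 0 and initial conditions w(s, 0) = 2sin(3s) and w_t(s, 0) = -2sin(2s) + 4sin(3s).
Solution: Substitute w = exp(2t)u, i.e. u = exp(-2t)w.
By the product rule, w_t = exp(2t)(u_t + 2u), w_tt = exp(2t)(u_tt + 4u_t + 4u), w_ss = exp(2t)u_ss.
Substituting into the PDE and dividing by exp(2t): u_tt + 4u_t + 4u = u_ss + 4(u_t + 2u) - 4u.
The lower-order terms cancel, leaving the standard wave equation u_tt = u_ss.
Initial data for u: u(s,0) = w(s,0) = 2sin(3s); u_t(s,0) = w_t(s,0) - 2w(s,0) = -2sin(2s). The boundary conditions carry over: u(0,t) = u(π,t) = 0.
Solve for u:
  Using separation of variables u = X(s)T(t):
  Eigenfunctions: sin(ns), n = 1, 2, 3, ...
  General solution: u(s, t) = Σ [A_n cos(n t) + B_n sin(n t)] sin(ns)
  From u(s,0) = 2sin(3s): A_3=2. From u_t(s,0) = -2sin(2s), using u_t(s,0) = Σ ω_n B_n sin(ns) with ω_n = n: B_2 = (-2)/2 = -1.
Hence u(s,t) = -sin(2s)sin(2t) + 2sin(3s)cos(3t).
Transform back: w(s,t) = exp(2t)u(s,t).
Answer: w(s, t) = -exp(2t)sin(2s)sin(2t) + 2exp(2t)sin(3s)cos(3t)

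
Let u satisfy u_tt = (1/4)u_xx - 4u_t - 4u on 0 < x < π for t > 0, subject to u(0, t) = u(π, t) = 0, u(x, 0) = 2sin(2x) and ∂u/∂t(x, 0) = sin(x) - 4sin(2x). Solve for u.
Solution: Substitute u = exp(-2t)w.
Then u_t = exp(-2t)(w_t - 2w), u_tt = exp(-2t)(w_tt - 4w_t + 4w), u_xx = exp(-2t)w_xx; substituting and dividing by exp(-2t), the lower-order terms cancel: w_tt = (1/4)w_xx (standard wave equation).
Data for w: w(x,0) = u(x,0) = 2sin(2x); w_t(x,0) = u_t(x,0) + 2u(x,0) = sin(x). The boundary conditions carry over: w(0,t) = w(π,t) = 0.
Separating variables: w = Σ [A_n cos(ω_n t) + B_n sin(ω_n t)] sin(nx), ω_n = n/2. From ICs (B_n = velocity coefficient / ω_n): A_2=2, B_1=2.
So w(x,t) = 2sin(t/2)sin(x) + 2sin(2x)cos(t), and u(x,t) = exp(-2t)w(x,t).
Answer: u(x, t) = 2exp(-2t)sin(t/2)sin(x) + 2exp(-2t)sin(2x)cos(t)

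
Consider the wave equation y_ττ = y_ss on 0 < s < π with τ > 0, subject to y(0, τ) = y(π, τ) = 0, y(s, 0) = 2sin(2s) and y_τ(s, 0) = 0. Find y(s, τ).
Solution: Separating variables: y = Σ [A_n cos(ω_n τ) + B_n sin(ω_n τ)] sin(ns), ω_n = n. From ICs: A_2=2.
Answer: y(s, τ) = 2sin(2s)cos(2τ)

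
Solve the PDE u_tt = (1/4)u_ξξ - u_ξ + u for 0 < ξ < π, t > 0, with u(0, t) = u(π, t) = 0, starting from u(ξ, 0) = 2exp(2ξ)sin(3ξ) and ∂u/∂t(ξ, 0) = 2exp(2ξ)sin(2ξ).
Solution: Substitute u = exp(2ξ)w, i.e. w = exp(-2ξ)u.
By the product rule, u_ξ = exp(2ξ)(w_ξ + 2w), u_ξξ = exp(2ξ)(w_ξξ + 4w_ξ + 4w), u_tt = exp(2ξ)w_tt.
Substituting into the PDE and dividing by exp(2ξ): w_tt = (1/4)(w_ξξ + 4w_ξ + 4w) - (w_ξ + 2w) + w.
The lower-order terms cancel, leaving the standard wave equation w_tt = (1/4)w_ξξ.
Initial data for w: w(ξ,0) = exp(-2ξ)u(ξ,0) = 2sin(3ξ); w_t(ξ,0) = exp(-2ξ)u_t(ξ,0) = 2sin(2ξ). The boundary conditions carry over: w(0,t) = w(π,t) = 0.
Solve for w:
  Using separation of variables w = X(ξ)T(t):
  Eigenfunctions: sin(nξ), n = 1, 2, 3, ...
  General solution: w(ξ, t) = Σ [A_n cos(n t/2) + B_n sin(n t/2)] sin(nξ)
  From w(ξ,0) = 2sin(3ξ): A_3=2. From w_t(ξ,0) = 2sin(2ξ), using w_t(ξ,0) = Σ ω_n B_n sin(nξ) with ω_n = n/2: B_2 = 2/1 = 2.
Hence w(ξ,t) = 2sin(t)sin(2ξ) + 2sin(3ξ)cos(3t/2).
Transform back: u(ξ,t) = exp(2ξ)w(ξ,t).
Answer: u(ξ, t) = 2exp(2ξ)sin(t)sin(2ξ) + 2exp(2ξ)sin(3ξ)cos(3t/2)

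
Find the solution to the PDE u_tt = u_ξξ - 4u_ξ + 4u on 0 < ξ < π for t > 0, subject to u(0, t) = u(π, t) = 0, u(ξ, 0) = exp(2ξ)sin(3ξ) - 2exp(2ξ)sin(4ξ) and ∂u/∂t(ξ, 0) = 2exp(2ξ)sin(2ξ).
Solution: Substitute u = exp(2ξ)w.
Then u_ξ = exp(2ξ)(w_ξ + 2w), u_ξξ = exp(2ξ)(w_ξξ + 4w_ξ + 4w), u_tt = exp(2ξ)w_tt; substituting and dividing by exp(2ξ), the lower-order terms cancel: w_tt = w_ξξ (standard wave equation).
Data for w: w(ξ,0) = exp(-2ξ)u(ξ,0) = sin(3ξ) - 2sin(4ξ); w_t(ξ,0) = exp(-2ξ)u_t(ξ,0) = 2sin(2ξ). The boundary conditions carry over: w(0,t) = w(π,t) = 0.
Separating variables: w = Σ [A_n cos(ω_n t) + B_n sin(ω_n t)] sin(nξ), ω_n = n. From ICs (B_n = velocity coefficient / ω_n): A_3=1, A_4=-2, B_2=1.
So w(ξ,t) = sin(2t)sin(2ξ) + sin(3ξ)cos(3t) - 2sin(4ξ)cos(4t), and u(ξ,t) = exp(2ξ)w(ξ,t).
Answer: u(ξ, t) = exp(2ξ)sin(2t)sin(2ξ) + exp(2ξ)sin(3ξ)cos(3t) - 2exp(2ξ)sin(4ξ)cos(4t)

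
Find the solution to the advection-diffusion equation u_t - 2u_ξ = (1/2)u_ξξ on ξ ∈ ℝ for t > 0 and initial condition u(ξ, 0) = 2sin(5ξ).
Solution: Change to a moving frame: let η = ξ + 2t, σ = t and write u(ξ,t) = w(η,σ).
By the chain rule u_t = w_σ + 2w_η, u_ξ = w_η, u_ξξ = w_ηη.
Then u_t - 2u_ξ = w_σ: the advection term cancels and the PDE becomes the heat equation w_σ = (1/2)w_ηη on η ∈ ℝ.
Initial data: w(η,0) = u(η,0) = 2sin(5η).
On η ∈ ℝ each mode satisfies (sin(nη))″ = -n² sin(nη), so exp(-n²σ/2) sin(nη) solves the heat equation; by superposition w(η,σ) = Σ c_n exp(-n²σ/2) sin(nη).
Reading off the coefficients: c_5=2, so w(η,σ) = 2exp(-25σ/2)sin(5η).
Substituting back η = ξ + 2t, σ = t: u(ξ,t) = w(ξ + 2t, t).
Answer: u(ξ, t) = 2exp(-25t/2)sin(10t + 5ξ)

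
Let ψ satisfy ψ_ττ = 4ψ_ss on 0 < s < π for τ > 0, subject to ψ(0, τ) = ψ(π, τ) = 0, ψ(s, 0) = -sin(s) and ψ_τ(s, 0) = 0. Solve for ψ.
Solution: Separating variables: ψ = Σ [A_n cos(ω_n τ) + B_n sin(ω_n τ)] sin(ns), ω_n = 2n. From ICs: A_1=-1.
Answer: ψ(s, τ) = -sin(s)cos(2τ)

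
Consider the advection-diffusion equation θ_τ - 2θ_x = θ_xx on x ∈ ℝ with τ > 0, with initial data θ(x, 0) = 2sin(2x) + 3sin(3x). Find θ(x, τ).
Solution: Moving frame: η = x + 2τ, σ = τ, θ = u(η,σ), so θ_τ = u_σ + 2u_η and θ_xx = u_ηη.
Hence θ_τ - 2θ_x = u_σ and the PDE becomes the heat equation u_σ = u_ηη on η ∈ ℝ.
Initial data: u(η,0) = θ(η,0) = 2sin(2η) + 3sin(3η). Each mode sin(nη) decays as exp(-n²σ) on ℝ, so u(η,σ) = Σ c_n exp(-n²σ) sin(nη) with c_2=2, c_3=3: u(η,σ) = 2exp(-4σ)sin(2η) + 3exp(-9σ)sin(3η).
Substituting back: θ(x,τ) = u(x + 2τ, τ).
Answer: θ(x, τ) = 2exp(-4τ)sin(2x + 4τ) + 3exp(-9τ)sin(3x + 6τ)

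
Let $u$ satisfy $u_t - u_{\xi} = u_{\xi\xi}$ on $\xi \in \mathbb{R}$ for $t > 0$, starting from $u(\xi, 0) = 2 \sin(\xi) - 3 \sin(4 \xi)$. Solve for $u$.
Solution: Moving frame: $\eta = \xi + t$, $\sigma = t$, $u = w(\eta,\sigma)$, so $u_t = w_{\sigma} + w_{\eta}$ and $u_{\xi\xi} = w_{\eta\eta}$.
Hence $u_t - u_{\xi} = w_{\sigma}$ and the PDE becomes the heat equation $w_{\sigma} = w_{\eta\eta}$ on $\eta \in \mathbb{R}$.
Initial data: $w(\eta,0) = u(\eta,0) = 2 \sin(\eta) - 3 \sin(4 \eta)$. Each mode $\sin(n\eta)$ decays as $e^{-n^2\sigma}$ on $\mathbb{R}$, so $w(\eta,\sigma) = \sum c_n e^{-n^2\sigma} \sin(n\eta)$ with $c_1=2, c_4=-3$: $w(\eta,\sigma) = 2 e^{-\sigma} \sin(\eta) - 3 e^{-16 \sigma} \sin(4 \eta)$.
Substituting back: $u(\xi,t) = w(\xi + t, t)$.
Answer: $u(\xi, t) = 2 e^{-t} \sin(\xi + t) - 3 e^{-16 t} \sin(4 \xi + 4 t)$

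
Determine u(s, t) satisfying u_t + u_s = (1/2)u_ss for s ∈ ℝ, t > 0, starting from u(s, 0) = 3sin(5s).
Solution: Moving frame: η = s - t, σ = t, u = w(η,σ), so u_t = w_σ - w_η and u_ss = w_ηη.
Hence u_t + u_s = w_σ and the PDE becomes the heat equation w_σ = (1/2)w_ηη on η ∈ ℝ.
Initial data: w(η,0) = u(η,0) = 3sin(5η). Each mode sin(nη) decays as exp(-n²σ/2) on ℝ, so w(η,σ) = Σ c_n exp(-n²σ/2) sin(nη) with c_5=3: w(η,σ) = 3exp(-25σ/2)sin(5η).
Substituting back: u(s,t) = w(s - t, t).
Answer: u(s, t) = 3exp(-25t/2)sin(5s - 5t)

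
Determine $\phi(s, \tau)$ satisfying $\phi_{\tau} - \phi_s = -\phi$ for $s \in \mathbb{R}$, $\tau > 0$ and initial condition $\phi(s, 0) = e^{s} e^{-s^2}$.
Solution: Substitute $\phi = e^{s}u$, i.e. $u = e^{-s}\phi$.
By the product rule, $\phi_s = e^{s}(u_s + u)$, $\phi_{\tau} = e^{s}u_{\tau}$.
Substituting into the PDE and dividing by $e^{s}$: $u_{\tau} - (u_s + u) = -u$.
The lower-order terms cancel, leaving the standard advection equation $u_{\tau} - u_s = 0$.
Initial data for $u$: $u(s,0) = e^{-s}\phi(s,0) = e^{-s^2}$.
Solve for $u$:
  By method of characteristics (waves move left with speed 1):
  Along characteristics $s + \tau =$ const, $u$ is constant, so $u(s,\tau) = f(s + \tau)$ with $f = u( \cdot , 0)$.
Hence $u(s,\tau) = e^{-(s + \tau)^2}$.
Transform back: $\phi(s,\tau) = e^{s}u(s,\tau)$.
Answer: $\phi(s, \tau) = e^{s} e^{-(\tau + s)^2}$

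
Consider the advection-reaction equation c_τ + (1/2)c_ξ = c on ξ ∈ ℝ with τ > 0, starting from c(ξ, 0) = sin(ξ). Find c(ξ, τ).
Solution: Substitute c = exp(τ)u, i.e. u = exp(-τ)c.
By the product rule, c_τ = exp(τ)(u_τ + u), c_ξ = exp(τ)u_ξ.
Substituting into the PDE and dividing by exp(τ): u_τ + u + (1/2)u_ξ = u.
The lower-order terms cancel, leaving the standard advection equation u_τ + (1/2)u_ξ = 0.
Initial data for u: u(ξ,0) = c(ξ,0) = sin(ξ).
Solve for u:
  By method of characteristics (waves move right with speed 1/2):
  Along characteristics ξ - (1/2)τ = const, u is constant, so u(ξ,τ) = f(ξ - (1/2)τ) with f = u(·, 0).
Hence u(ξ,τ) = sin(ξ - τ/2).
Transform back: c(ξ,τ) = exp(τ)u(ξ,τ).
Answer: c(ξ, τ) = exp(τ)sin(ξ - τ/2)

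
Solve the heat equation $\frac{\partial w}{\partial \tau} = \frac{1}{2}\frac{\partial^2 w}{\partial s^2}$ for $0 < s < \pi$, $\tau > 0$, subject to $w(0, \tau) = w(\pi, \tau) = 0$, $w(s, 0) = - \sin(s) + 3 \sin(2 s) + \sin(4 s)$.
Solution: Using separation of variables $w = X(s)T(\tau)$:
Eigenfunctions: $\sin(ns)$, $n = 1, 2, 3, \ldots$
General solution: $w(s, \tau) = \sum c_n \sin(ns) e^{-n^2 \tau/2}$
Matching $w(s,0) = - \sin(s) + 3 \sin(2 s) + \sin(4 s)$ term by term: $c_1=-1, c_2=3, c_4=1$.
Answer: $w(s, \tau) = 3 e^{-2 \tau} \sin(2 s) + e^{-8 \tau} \sin(4 s) -  e^{-\tau/2} \sin(s)$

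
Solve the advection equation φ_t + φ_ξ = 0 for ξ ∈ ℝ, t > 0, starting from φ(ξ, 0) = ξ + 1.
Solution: By method of characteristics (waves move right with speed 1):
Along characteristics ξ - t = const, φ is constant, so φ(ξ,t) = f(ξ - t) with f = φ(·, 0).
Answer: φ(ξ, t) = -t + ξ + 1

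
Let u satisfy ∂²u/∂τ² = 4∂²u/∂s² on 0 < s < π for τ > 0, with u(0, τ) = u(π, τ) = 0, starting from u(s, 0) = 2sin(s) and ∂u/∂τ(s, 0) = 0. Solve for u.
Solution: Separating variables: u = Σ [A_n cos(ω_n τ) + B_n sin(ω_n τ)] sin(ns), ω_n = 2n. From ICs: A_1=2.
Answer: u(s, τ) = 2sin(s)cos(2τ)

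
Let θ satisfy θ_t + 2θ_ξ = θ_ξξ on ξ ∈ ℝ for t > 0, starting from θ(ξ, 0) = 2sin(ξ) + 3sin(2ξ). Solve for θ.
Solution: Change to a moving frame: let η = ξ - 2t, σ = t and write θ(ξ,t) = u(η,σ).
By the chain rule θ_t = u_σ - 2u_η, θ_ξ = u_η, θ_ξξ = u_ηη.
Then θ_t + 2θ_ξ = u_σ: the advection term cancels and the PDE becomes the heat equation u_σ = u_ηη on η ∈ ℝ.
Initial data: u(η,0) = θ(η,0) = 2sin(η) + 3sin(2η).
On η ∈ ℝ each mode satisfies (sin(nη))″ = -n² sin(nη), so exp(-n²σ) sin(nη) solves the heat equation; by superposition u(η,σ) = Σ c_n exp(-n²σ) sin(nη).
Reading off the coefficients: c_1=2, c_2=3, so u(η,σ) = 2exp(-σ)sin(η) + 3exp(-4σ)sin(2η).
Substituting back η = ξ - 2t, σ = t: θ(ξ,t) = u(ξ - 2t, t).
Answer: θ(ξ, t) = -2exp(-t)sin(2t - ξ) - 3exp(-4t)sin(4t - 2ξ)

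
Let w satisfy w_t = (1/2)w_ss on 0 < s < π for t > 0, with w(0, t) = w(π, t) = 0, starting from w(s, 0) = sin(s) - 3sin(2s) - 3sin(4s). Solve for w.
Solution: Using separation of variables w = X(s)T(t):
Eigenfunctions: sin(ns), n = 1, 2, 3, ...
General solution: w(s, t) = Σ c_n sin(ns) exp(-n² t/2)
Matching w(s,0) = sin(s) - 3sin(2s) - 3sin(4s) term by term: c_1=1, c_2=-3, c_4=-3.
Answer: w(s, t) = -3exp(-2t)sin(2s) - 3exp(-8t)sin(4s) + exp(-t/2)sin(s)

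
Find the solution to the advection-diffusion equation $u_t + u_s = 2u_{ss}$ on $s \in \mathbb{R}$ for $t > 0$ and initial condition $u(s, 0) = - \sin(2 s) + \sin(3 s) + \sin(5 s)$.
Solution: Moving frame: $\eta = s - t$, $\sigma = t$, $u = w(\eta,\sigma)$, so $u_t = w_{\sigma} - w_{\eta}$ and $u_{ss} = w_{\eta\eta}$.
Hence $u_t + u_s = w_{\sigma}$ and the PDE becomes the heat equation $w_{\sigma} = 2w_{\eta\eta}$ on $\eta \in \mathbb{R}$.
Initial data: $w(\eta,0) = u(\eta,0) = - \sin(2 \eta) + \sin(3 \eta) + \sin(5 \eta)$. Each mode $\sin(n\eta)$ decays as $e^{-2n^2\sigma}$ on $\mathbb{R}$, so $w(\eta,\sigma) = \sum c_n e^{-2n^2\sigma} \sin(n\eta)$ with $c_2=-1, c_3=1, c_5=1$: $w(\eta,\sigma) = - e^{-8 \sigma} \sin(2 \eta) + e^{-18 \sigma} \sin(3 \eta) + e^{-50 \sigma} \sin(5 \eta)$.
Substituting back: $u(s,t) = w(s - t, t)$.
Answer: $u(s, t) = - e^{-8 t} \sin(2 s - 2 t) + e^{-18 t} \sin(3 s - 3 t) + e^{-50 t} \sin(5 s - 5 t)$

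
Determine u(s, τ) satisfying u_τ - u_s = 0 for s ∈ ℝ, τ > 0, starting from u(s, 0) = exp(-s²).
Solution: By characteristics (ds/dτ = -1), u(s,τ) = f(s + τ) with f = u(·, 0).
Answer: u(s, τ) = exp(-(s + τ)²)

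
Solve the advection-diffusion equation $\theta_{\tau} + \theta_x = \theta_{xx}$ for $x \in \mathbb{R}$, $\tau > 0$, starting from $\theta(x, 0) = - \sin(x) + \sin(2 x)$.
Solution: Moving frame: $\eta = x - \tau$, $\sigma = \tau$, $\theta = u(\eta,\sigma)$, so $\theta_{\tau} = u_{\sigma} - u_{\eta}$ and $\theta_{xx} = u_{\eta\eta}$.
Hence $\theta_{\tau} + \theta_x = u_{\sigma}$ and the PDE becomes the heat equation $u_{\sigma} = u_{\eta\eta}$ on $\eta \in \mathbb{R}$.
Initial data: $u(\eta,0) = \theta(\eta,0) = - \sin(\eta) + \sin(2 \eta)$. Each mode $\sin(n\eta)$ decays as $e^{-n^2\sigma}$ on $\mathbb{R}$, so $u(\eta,\sigma) = \sum c_n e^{-n^2\sigma} \sin(n\eta)$ with $c_1=-1, c_2=1$: $u(\eta,\sigma) = - e^{-\sigma} \sin(\eta) + e^{-4 \sigma} \sin(2 \eta)$.
Substituting back: $\theta(x,\tau) = u(x - \tau, \tau)$.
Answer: $\theta(x, \tau) = e^{-\tau} \sin(\tau - x) -  e^{-4 \tau} \sin(2 \tau - 2 x)$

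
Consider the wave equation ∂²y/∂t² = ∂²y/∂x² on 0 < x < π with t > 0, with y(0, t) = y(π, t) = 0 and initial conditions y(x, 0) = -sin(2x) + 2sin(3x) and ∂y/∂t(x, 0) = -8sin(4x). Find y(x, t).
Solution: Separating variables: y = Σ [A_n cos(ω_n t) + B_n sin(ω_n t)] sin(nx), ω_n = n. From ICs (B_n = velocity coefficient / ω_n): A_2=-1, A_3=2, B_4=-2.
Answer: y(x, t) = -2sin(4t)sin(4x) - sin(2x)cos(2t) + 2sin(3x)cos(3t)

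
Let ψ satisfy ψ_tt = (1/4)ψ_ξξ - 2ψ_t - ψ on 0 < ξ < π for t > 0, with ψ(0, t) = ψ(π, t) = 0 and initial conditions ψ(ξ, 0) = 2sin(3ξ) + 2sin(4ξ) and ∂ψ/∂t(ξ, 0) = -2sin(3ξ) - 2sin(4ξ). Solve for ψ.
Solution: Substitute ψ = exp(-t)u.
Then ψ_t = exp(-t)(u_t - u), ψ_tt = exp(-t)(u_tt - 2u_t + u), ψ_ξξ = exp(-t)u_ξξ; substituting and dividing by exp(-t), the lower-order terms cancel: u_tt = (1/4)u_ξξ (standard wave equation).
Data for u: u(ξ,0) = ψ(ξ,0) = 2sin(3ξ) + 2sin(4ξ); u_t(ξ,0) = ψ_t(ξ,0) + ψ(ξ,0) = 0. The boundary conditions carry over: u(0,t) = u(π,t) = 0.
Separating variables: u = Σ [A_n cos(ω_n t) + B_n sin(ω_n t)] sin(nξ), ω_n = n/2. From ICs: A_3=2, A_4=2.
So u(ξ,t) = 2sin(3ξ)cos(3t/2) + 2sin(4ξ)cos(2t), and ψ(ξ,t) = exp(-t)u(ξ,t).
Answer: ψ(ξ, t) = 2exp(-t)sin(3ξ)cos(3t/2) + 2exp(-t)sin(4ξ)cos(2t)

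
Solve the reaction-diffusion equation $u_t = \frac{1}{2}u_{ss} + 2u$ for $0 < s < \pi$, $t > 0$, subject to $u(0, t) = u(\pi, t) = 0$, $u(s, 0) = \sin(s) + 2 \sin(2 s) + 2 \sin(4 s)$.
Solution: Substitute $u = e^{2t}w$.
Then $u_t = e^{2t}(w_t + 2w)$, $u_{ss} = e^{2t}w_{ss}$; substituting and dividing by $e^{2t}$, the lower-order terms cancel: $w_t = \frac{1}{2}w_{ss}$ (standard heat equation).
Data for $w$: $w(s,0) = u(s,0) = \sin(s) + 2 \sin(2 s) + 2 \sin(4 s)$. The boundary conditions carry over: $w(0,t) = w(\pi,t) = 0$.
Separating variables: $w = \sum c_n e^{-n^2t/2} \sin(ns)$. From $w(s,0) = \sin(s) + 2 \sin(2 s) + 2 \sin(4 s)$: $c_1=1, c_2=2, c_4=2$.
So $w(s,t) = 2 e^{-2 t} \sin(2 s) + 2 e^{-8 t} \sin(4 s) + e^{-t/2} \sin(s)$, and $u(s,t) = e^{2t}w(s,t)$.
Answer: $u(s, t) = e^{3 t/2} \sin(s) + 2 \sin(2 s) + 2 e^{-6 t} \sin(4 s)$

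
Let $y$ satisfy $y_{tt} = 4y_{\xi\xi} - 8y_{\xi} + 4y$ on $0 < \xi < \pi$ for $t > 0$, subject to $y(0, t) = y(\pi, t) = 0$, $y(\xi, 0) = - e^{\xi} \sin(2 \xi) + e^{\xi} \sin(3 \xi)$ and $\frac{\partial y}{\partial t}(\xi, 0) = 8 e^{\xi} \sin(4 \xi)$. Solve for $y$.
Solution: Substitute $y = e^{\xi}u$, i.e. $u = e^{-\xi}y$.
By the product rule, $y_{\xi} = e^{\xi}(u_{\xi} + u)$, $y_{\xi\xi} = e^{\xi}(u_{\xi\xi} + 2u_{\xi} + u)$, $y_{tt} = e^{\xi}u_{tt}$.
Substituting into the PDE and dividing by $e^{\xi}$: $u_{tt} = 4(u_{\xi\xi} + 2u_{\xi} + u) - 8(u_{\xi} + u) + 4u$.
The lower-order terms cancel, leaving the standard wave equation $u_{tt} = 4u_{\xi\xi}$.
Initial data for $u$: $u(\xi,0) = e^{-\xi}y(\xi,0) = - \sin(2 \xi) + \sin(3 \xi)$; $u_t(\xi,0) = e^{-\xi}y_t(\xi,0) = 8 \sin(4 \xi)$. The boundary conditions carry over: $u(0,t) = u(\pi,t) = 0$.
Solve for $u$:
  Using separation of variables $u = X(\xi)T(t)$:
  Eigenfunctions: $\sin(n\xi)$, $n = 1, 2, 3, \ldots$
  General solution: $u(\xi, t) = \sum [A_n \cos(2n t) + B_n \sin(2n t)] \sin(n\xi)$
  From $u(\xi,0) = - \sin(2 \xi) + \sin(3 \xi)$: $A_2=-1, A_3=1$. From $u_t(\xi,0) = 8 \sin(4 \xi)$, using $u_t(\xi,0) = \sum \omega_n B_n \sin(n\xi)$ with $\omega_n = 2n$: $B_4 = 8/8 = 1$.
Hence $u(\xi,t) = \sin(8 t) \sin(4 \xi) - \sin(2 \xi) \cos(4 t) + \sin(3 \xi) \cos(6 t)$.
Transform back: $y(\xi,t) = e^{\xi}u(\xi,t)$.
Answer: $y(\xi, t) = - e^{\xi} \sin(2 \xi) \cos(4 t) + e^{\xi} \sin(3 \xi) \cos(6 t) + e^{\xi} \sin(4 \xi) \sin(8 t)$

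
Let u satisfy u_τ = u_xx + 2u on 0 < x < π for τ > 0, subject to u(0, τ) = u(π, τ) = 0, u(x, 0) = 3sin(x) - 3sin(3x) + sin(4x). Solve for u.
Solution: Substitute u = exp(2τ)w, i.e. w = exp(-2τ)u.
By the product rule, u_τ = exp(2τ)(w_τ + 2w), u_xx = exp(2τ)w_xx.
Substituting into the PDE and dividing by exp(2τ): w_τ + 2w = w_xx + 2w.
The lower-order terms cancel, leaving the standard heat equation w_τ = w_xx.
Initial data for w: w(x,0) = u(x,0) = 3sin(x) - 3sin(3x) + sin(4x). The boundary conditions carry over: w(0,τ) = w(π,τ) = 0.
Solve for w:
  Using separation of variables w = X(x)T(τ):
  Eigenfunctions: sin(nx), n = 1, 2, 3, ...
  General solution: w(x, τ) = Σ c_n sin(nx) exp(-n² τ)
  Matching w(x,0) = 3sin(x) - 3sin(3x) + sin(4x) term by term: c_1=3, c_3=-3, c_4=1.
Hence w(x,τ) = 3exp(-τ)sin(x) - 3exp(-9τ)sin(3x) + exp(-16τ)sin(4x).
Transform back: u(x,τ) = exp(2τ)w(x,τ).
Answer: u(x, τ) = 3exp(τ)sin(x) - 3exp(-7τ)sin(3x) + exp(-14τ)sin(4x)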